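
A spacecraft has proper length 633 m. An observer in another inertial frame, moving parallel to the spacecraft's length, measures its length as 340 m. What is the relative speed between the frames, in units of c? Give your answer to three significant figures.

0.844c

Length contraction gives γ = L₀/L = 633/340 = 1.8618.
β = √(1 − 1/γ²) = √0.711508 = 0.844.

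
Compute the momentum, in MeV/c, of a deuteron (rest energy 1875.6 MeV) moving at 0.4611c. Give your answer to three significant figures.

975 MeV/c

With β = 0.4611, γ = 1/√(1 − 0.4611²) = 1/√0.78738679 = 1.127.
Momentum: p = γβ·mc = 1.127 × 0.4611 × 1875.6 MeV/c = 975 MeV/c.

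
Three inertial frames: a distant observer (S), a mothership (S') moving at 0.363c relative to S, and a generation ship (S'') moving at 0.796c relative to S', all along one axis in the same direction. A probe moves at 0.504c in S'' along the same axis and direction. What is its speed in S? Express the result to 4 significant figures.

0.9656c

First combine the probe and generation ship (S''→S'): u₁ = (0.504 + 0.796)/(1 + 0.504×0.796) = 1.3/1.401184 = 0.92779.
Then combine with the mothership (S'→S): u = (0.92779 + 0.363)/(1 + 0.92779×0.363) = 1.29079/1.33678777 = 0.96559.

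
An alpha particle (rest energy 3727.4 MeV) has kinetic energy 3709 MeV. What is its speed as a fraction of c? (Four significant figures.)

γ = 1 + K/(mc²) = 1 + 3709/3727.4 = 1.9951.
β = √(1 − 1/γ²) = √(1 − 0.25123) = √0.74877 = 0.8653.

0.8653c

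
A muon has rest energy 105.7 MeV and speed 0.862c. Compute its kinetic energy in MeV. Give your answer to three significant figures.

103 MeV

γ = 1/√(1 − β²) = 1/√(1 − 0.743044) = 1/√0.256956 = 1/0.506908 = 1.97274.
Kinetic energy: K = (γ − 1)mc² = (1.97274 − 1) × 105.7 MeV = 0.97274 × 105.7 = 103 MeV.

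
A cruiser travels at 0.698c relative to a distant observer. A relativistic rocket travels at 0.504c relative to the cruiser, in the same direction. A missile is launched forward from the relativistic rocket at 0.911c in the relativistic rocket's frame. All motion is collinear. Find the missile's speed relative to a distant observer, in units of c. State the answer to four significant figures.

Apply u = (u'+v)/(1+u'v) twice. Missile in the cruiser frame: (0.911+0.504)/(1+0.911·0.504) = 1.415/1.459144 = 0.96975c.
That velocity, transformed to the rest frame of a distant observer: (0.96975+0.698)/(1+0.96975·0.698) = 1.66775/1.6768855 = 0.99455c.

0.9946c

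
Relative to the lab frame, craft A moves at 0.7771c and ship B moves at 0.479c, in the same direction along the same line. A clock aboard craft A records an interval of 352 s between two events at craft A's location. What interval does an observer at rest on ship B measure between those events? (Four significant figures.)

The velocity of craft A relative to ship B is (0.7771 − 0.479)c / (1 − 0.7771×0.479) = 0.47486c; relative speed 0.47486c.
γ for this relative speed: γ = 1/√(1 − 0.225492) = 1.1363.
Craft A's interval is proper; time dilation gives Δt_B = γΔτ = 1.1363 × 352 s = 400.0 s.

400.0 s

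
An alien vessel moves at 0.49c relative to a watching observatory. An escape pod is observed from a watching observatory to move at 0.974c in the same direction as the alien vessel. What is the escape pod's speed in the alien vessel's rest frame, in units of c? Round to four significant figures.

0.9259c

Transform to the alien vessel's frame: u' = (u − v)/(1 − uv/c²).
u' = (0.974 − 0.49)/(1 − 0.974×0.49) = 0.484/0.52274 = 0.92589.
Speed in the alien vessel's frame: 0.9259c (in the same direction).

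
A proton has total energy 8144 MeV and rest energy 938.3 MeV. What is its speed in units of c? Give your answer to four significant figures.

Total energy E = γmc² gives γ = 8144/938.3 = 8.6795.
Hence β = √(1 − 1/γ²) = √(1 − 0.0132743) = √0.9867257 = 0.9933.

0.9933c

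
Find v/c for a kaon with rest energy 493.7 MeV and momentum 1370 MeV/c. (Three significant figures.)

pc/(mc²) = 1370/493.7 = 2.775 = βγ = β/√(1−β²).
So β² = x²/(1 + x²) with x = 2.775: x² = 7.70062, β² = 7.70062/8.70062 = 0.885066, β = 0.941.

0.941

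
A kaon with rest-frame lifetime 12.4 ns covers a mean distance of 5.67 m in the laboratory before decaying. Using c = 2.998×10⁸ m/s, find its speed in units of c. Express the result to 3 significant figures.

Lab distance = (lab lifetime)·v = γτ·βc, so βγ = d/(cτ) = 5.670/(2.998×10⁸ × 1.240×10^-8) = 1.5252.
With βγ = 1.5252: γ² = 1 + (βγ)² = 3.32624, and β = (βγ)/γ = 1.5252/1.8238 = 0.836.

0.836c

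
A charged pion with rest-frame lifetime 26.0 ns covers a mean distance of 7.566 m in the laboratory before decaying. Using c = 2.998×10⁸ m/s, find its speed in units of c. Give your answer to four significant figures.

Let x = d/(cτ) = 7.566 m / (2.998×10⁸ m/s × 2.600×10^-8 s) = 0.97065. Since d = βγcτ, x = βγ = β/√(1−β²).
Solving: β² = x²/(1+x²) = 0.942161/1.942161 = 0.48511, so β = 0.6965.

0.6965c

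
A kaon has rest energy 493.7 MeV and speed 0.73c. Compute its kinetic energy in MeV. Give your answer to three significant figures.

β² = 0.5329, so γ = 1/√0.4671 = 1.46317.
Kinetic energy: K = (γ − 1)mc² = (1.46317 − 1) × 493.7 MeV = 0.46317 × 493.7 = 229 MeV.

229 MeV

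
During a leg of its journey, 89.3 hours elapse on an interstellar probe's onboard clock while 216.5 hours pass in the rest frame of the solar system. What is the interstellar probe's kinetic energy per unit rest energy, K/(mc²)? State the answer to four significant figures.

The time-dilation ratio gives γ = 216.5/89.3 = 2.42441.
K/(mc²) = γ − 1 = 2.42441 − 1 = 1.424.

1.424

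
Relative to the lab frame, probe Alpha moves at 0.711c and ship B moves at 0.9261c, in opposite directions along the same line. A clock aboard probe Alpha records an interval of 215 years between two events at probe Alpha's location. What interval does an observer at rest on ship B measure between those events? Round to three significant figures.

1340 years

The velocity of probe Alpha relative to ship B is (0.711 + 0.9261)c / (1 + 0.711×0.9261) = 0.98712c; relative speed 0.98712c.
At |u| = 0.98712c, γ = (1 − 0.974406)^(−1/2) = 6.2507.
The clock on probe Alpha records proper time, so ship B measures Δt = γΔτ = 6.2507 × 215 = 1340 years.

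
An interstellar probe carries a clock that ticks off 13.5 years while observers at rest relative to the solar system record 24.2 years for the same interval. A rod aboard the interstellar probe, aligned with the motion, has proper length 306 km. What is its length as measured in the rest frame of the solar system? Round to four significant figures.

γ = Δt/Δτ = 24.2/13.5 = 1.79259.
L = L₀/γ = 306/1.79259 = 170.7 km.

170.7 km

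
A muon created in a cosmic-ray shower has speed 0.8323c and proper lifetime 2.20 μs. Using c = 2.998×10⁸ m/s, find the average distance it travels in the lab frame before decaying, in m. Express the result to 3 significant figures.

With β = 0.8323, γ = 1/√(1 − 0.8323²) = 1/√0.30727671 = 1.804.
Lab-frame lifetime: Δt = γτ = 1.804 × 2.20 μs = 3.9688 μs.
Distance: d = vΔt = 0.8323 × 2.998×10⁸ m/s × 3.9688×10^-6 s = 990 m.

990 m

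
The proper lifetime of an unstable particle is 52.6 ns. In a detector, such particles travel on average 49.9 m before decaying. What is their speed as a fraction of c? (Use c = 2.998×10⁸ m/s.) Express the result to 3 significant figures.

Let x = d/(cτ) = 49.90 m / (2.998×10⁸ m/s × 5.260×10^-8 s) = 3.1643. Since d = βγcτ, x = βγ = β/√(1−β²).
Solving: β² = x²/(1+x²) = 10.0128/11.0128 = 0.909197, so β = 0.954.

0.954c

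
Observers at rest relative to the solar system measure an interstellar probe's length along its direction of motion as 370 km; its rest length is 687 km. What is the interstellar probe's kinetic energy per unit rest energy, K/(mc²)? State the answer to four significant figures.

Length contraction gives γ = L₀/L = 687/370 = 1.85676.
Since K = (γ−1)mc², K/(mc²) = 1.85676 − 1 = 0.8568.

0.8568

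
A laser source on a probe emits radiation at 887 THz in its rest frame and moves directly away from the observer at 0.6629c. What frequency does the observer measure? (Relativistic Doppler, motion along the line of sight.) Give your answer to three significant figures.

399 THz

Relativistic Doppler (source moving away): f_obs = f_src · √((1−β)/(1+β)).
With β = 0.6629: factor = √(0.3371/1.6629) = 0.45024.
f_obs = 887 × 0.45024 = 399 THz.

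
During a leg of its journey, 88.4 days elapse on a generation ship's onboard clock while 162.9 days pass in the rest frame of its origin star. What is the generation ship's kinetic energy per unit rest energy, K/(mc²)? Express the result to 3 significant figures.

0.843

From Δt = γΔτ: γ = 162.9/88.4 = 1.84276.
Since K = (γ−1)mc², K/(mc²) = 1.84276 − 1 = 0.843.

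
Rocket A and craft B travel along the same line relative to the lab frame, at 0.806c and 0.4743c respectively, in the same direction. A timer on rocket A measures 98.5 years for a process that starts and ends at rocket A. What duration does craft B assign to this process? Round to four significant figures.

116.8 years

Transform rocket A's velocity into craft B's frame: (0.806 − 0.4743)/(1 − 0.806·0.4743) = 0.3317/0.6177142, so the relative speed is 0.53698c.
At |u| = 0.53698c, γ = (1 − 0.288348)^(−1/2) = 1.1854.
The clock on rocket A records proper time, so craft B measures Δt = γΔτ = 1.1854 × 98.5 = 116.8 years.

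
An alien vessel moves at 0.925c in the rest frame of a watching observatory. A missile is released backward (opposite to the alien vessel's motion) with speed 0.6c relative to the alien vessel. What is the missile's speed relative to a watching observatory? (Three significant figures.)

0.730c

Relativistic velocity addition: u = (u' + v)/(1 + u'v/c²), with u' = −0.6c and v = 0.925c.
Numerator: −0.6 + 0.925 = 0.325. Denominator: 1 + (−0.6)(0.925) = 0.445.
u = 0.325/0.445 = 0.73034, so the speed is 0.730c.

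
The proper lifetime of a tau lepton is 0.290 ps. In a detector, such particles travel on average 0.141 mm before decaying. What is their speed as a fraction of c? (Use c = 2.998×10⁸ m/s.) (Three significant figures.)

Lab distance = (lab lifetime)·v = γτ·βc, so βγ = d/(cτ) = 1.410×10^-4/(2.998×10⁸ × 2.900×10^-13) = 1.6218.
With βγ = 1.6218: γ² = 1 + (βγ)² = 3.63024, and β = (βγ)/γ = 1.6218/1.90532 = 0.851.

0.851c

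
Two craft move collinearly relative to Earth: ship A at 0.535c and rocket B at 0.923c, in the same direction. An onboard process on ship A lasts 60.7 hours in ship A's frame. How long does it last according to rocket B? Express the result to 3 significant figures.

The velocity of ship A relative to rocket B is (0.535 − 0.923)c / (1 − 0.535×0.923) = −0.7665c; relative speed 0.7665c.
γ for this relative speed: γ = 1/√(1 − 0.587522) = 1.557.
The clock on ship A records proper time, so rocket B measures Δt = γΔτ = 1.557 × 60.7 = 94.5 hours.

94.5 hours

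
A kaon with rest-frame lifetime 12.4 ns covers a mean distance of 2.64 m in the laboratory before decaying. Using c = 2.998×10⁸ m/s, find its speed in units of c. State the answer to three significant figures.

d = βγcτ ⇒ βγ = d/(cτ) = 2.640 m / (3.71752 m) = 0.71015.
β = (βγ)/√(1+(βγ)²) = 0.71015/√1.504313 = 0.579.

0.579c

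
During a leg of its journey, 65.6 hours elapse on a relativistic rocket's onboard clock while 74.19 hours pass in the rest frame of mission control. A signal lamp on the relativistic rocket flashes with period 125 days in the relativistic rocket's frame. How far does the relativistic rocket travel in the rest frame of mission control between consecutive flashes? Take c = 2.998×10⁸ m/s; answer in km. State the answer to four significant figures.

1.710×10^12 km

From Δt = γΔτ: γ = 74.19/65.6 = 1.13095.
β = √(1 − 1/γ²) = 0.46709. Lab-frame period = γτ = 1.13095×125 days = 141.37 days. Distance = βc × γτ = 0.46709 × 2.998×10⁸ m/s × 12214368 s = 1.7104×10^15 m = 1.710×10^12 km.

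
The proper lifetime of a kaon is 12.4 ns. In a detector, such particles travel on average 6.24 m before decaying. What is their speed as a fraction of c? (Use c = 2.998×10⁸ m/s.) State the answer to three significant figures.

d = βγcτ ⇒ βγ = d/(cτ) = 6.240 m / (3.71752 m) = 1.6785.
β = (βγ)/√(1+(βγ)²) = 1.6785/√3.81736 = 0.859.

0.859c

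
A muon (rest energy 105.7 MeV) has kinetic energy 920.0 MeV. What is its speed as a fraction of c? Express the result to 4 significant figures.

0.9947c

K = (γ−1)mc², so γ = 1 + 920.0/105.7 = 9.7039.
Then v/c = √(1 − γ⁻²) = √(1 − 0.0106196) = √0.9893804 = 0.9947.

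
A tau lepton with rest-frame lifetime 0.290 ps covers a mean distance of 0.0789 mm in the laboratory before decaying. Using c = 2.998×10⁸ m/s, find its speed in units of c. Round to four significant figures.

0.6720c

Let x = d/(cτ) = 7.890×10^-5 m / (2.998×10⁸ m/s × 2.900×10^-13 s) = 0.9075. Since d = βγcτ, x = βγ = β/√(1−β²).
Solving: β² = x²/(1+x²) = 0.823556/1.823556 = 0.451621, so β = 0.6720.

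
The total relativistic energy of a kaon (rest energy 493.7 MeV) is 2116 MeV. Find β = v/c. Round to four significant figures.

0.9724

γ = E/(mc²) = 2116/493.7 = 4.286.
β = √(1 − 1/γ²) = √(1 − 0.0544372) = √0.9455628 = 0.9724.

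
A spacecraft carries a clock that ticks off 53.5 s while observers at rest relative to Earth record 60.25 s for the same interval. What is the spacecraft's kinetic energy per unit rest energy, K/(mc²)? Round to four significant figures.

0.1262

γ = Δt/Δτ = 60.25/53.5 = 1.12617.
K/(mc²) = γ − 1 = 1.12617 − 1 = 0.1262.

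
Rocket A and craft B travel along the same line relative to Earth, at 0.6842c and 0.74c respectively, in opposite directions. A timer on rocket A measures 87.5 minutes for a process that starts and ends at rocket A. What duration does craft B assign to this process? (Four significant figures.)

268.7 minutes

Speed of rocket A in craft B's frame: u = (v_A + v_B)/(1 + v_A v_B/c²) = (0.6842 + 0.74)/(1 + 0.6842×0.74) = 1.4242/1.506308 = 0.94549; |u| = 0.94549c.
At |u| = 0.94549c, γ = (1 − 0.893951)^(−1/2) = 3.0708.
Rocket A's interval is proper; time dilation gives Δt_B = γΔτ = 3.0708 × 87.5 minutes = 268.7 minutes.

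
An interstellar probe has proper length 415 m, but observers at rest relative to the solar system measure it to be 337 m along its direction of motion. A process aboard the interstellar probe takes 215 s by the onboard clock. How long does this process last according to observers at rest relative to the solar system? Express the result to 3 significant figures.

From L = L₀/γ: γ = 415/337 = 1.23145.
Δt = γΔτ = 1.23145 × 215 = 265 s.

265 s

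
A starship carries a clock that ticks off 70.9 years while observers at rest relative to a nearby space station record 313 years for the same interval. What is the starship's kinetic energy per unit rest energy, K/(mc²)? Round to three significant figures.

γ = Δt/Δτ = 313/70.9 = 4.41467.
Since K = (γ−1)mc², K/(mc²) = 4.41467 − 1 = 3.41.

3.41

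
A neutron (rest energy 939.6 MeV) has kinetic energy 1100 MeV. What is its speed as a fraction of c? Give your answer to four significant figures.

0.8876c

γ = 1 + K/(mc²) = 1 + 1100/939.6 = 2.1707.
β = √(1 − 1/γ²) = √(1 − 0.212227) = √0.787773 = 0.8876.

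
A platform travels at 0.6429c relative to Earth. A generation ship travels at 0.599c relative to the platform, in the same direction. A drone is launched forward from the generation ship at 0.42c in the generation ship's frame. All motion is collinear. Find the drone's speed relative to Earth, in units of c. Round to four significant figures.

0.9564c

Apply u = (u'+v)/(1+u'v) twice. Drone in the platform frame: (0.42+0.599)/(1+0.42·0.599) = 1.019/1.25158 = 0.81417c.
That velocity, transformed to the rest frame of Earth: (0.81417+0.6429)/(1+0.81417·0.6429) = 1.45707/1.523429893 = 0.95644c.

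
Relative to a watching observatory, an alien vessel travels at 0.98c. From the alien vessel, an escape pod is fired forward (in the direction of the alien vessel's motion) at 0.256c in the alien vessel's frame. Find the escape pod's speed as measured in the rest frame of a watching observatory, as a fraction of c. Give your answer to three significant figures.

Relativistic velocity addition: u = (u' + v)/(1 + u'v/c²), with u' = 0.256c and v = 0.98c.
Numerator: 0.256 + 0.98 = 1.236. Denominator: 1 + (0.256)(0.98) = 1.25088.
u = 1.236/1.25088 = 0.9881, so the speed is 0.988c.

0.988c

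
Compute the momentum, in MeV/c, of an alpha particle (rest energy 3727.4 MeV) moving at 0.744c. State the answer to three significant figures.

γ = 1/√(1 − β²) = 1/√(1 − 0.553536) = 1/√0.446464 = 1/0.66818 = 1.4966.
Momentum: p = γβ·mc = 1.4966 × 0.744 × 3727.4 MeV/c = 4150 MeV/c.

4150 MeV/c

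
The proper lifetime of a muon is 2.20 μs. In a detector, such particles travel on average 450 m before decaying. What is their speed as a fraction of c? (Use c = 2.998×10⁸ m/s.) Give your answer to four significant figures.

0.5636c

d = βγcτ ⇒ βγ = d/(cτ) = 450.0 m / (659.56 m) = 0.68227.
β = (βγ)/√(1+(βγ)²) = 0.68227/√1.465492 = 0.5636.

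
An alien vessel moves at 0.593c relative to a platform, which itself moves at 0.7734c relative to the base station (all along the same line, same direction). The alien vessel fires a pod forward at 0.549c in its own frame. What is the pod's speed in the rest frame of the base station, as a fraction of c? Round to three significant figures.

Apply u = (u'+v)/(1+u'v) twice. Pod in the platform frame: (0.549+0.593)/(1+0.549·0.593) = 1.142/1.325557 = 0.86152c.
That velocity, transformed to the rest frame of the base station: (0.86152+0.7734)/(1+0.86152·0.7734) = 1.63492/1.666299568 = 0.98117c.

0.981c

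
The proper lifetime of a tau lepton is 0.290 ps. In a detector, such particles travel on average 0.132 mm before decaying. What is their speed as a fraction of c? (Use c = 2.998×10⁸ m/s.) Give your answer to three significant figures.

Lab distance = (lab lifetime)·v = γτ·βc, so βγ = d/(cτ) = 1.320×10^-4/(2.998×10⁸ × 2.900×10^-13) = 1.5183.
With βγ = 1.5183: γ² = 1 + (βγ)² = 3.30523, and β = (βγ)/γ = 1.5183/1.81803 = 0.835.

0.835c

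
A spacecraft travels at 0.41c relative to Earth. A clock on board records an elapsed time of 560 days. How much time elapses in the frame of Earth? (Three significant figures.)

614 days

γ = 1/√(1 − β²) = 1/√(1 − 0.1681) = 1/√0.8319 = 1/0.912086 = 1.0964.
Time dilation: Δt = γ·Δτ = 1.0964 × 560 = 614 days.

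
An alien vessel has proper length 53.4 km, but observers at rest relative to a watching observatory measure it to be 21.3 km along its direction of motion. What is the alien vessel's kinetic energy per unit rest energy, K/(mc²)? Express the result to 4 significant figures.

From L = L₀/γ: γ = 53.4/21.3 = 2.50704.
K/(mc²) = γ − 1 = 2.50704 − 1 = 1.507.

1.507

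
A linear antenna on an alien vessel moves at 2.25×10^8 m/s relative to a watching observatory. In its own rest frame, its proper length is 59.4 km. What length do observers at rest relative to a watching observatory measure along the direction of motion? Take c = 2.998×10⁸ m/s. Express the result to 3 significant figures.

39.3 km

β = v/c = (2.25×10^8 m/s)/(2.998×10⁸ m/s) = 0.7505.
With β = 0.7505, γ = 1/√(1 − 0.7505²) = 1/√0.43674975 = 1.5132.
Length contraction: L = L₀/γ = 59.4/1.5132 = 39.3 km.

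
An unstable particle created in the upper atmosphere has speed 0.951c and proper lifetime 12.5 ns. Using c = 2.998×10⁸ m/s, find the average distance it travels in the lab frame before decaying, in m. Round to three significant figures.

11.5 m

Lorentz factor: γ = (1 − 0.904401)^(−1/2) = 3.2342.
Lab-frame lifetime: Δt = γτ = 3.2342 × 12.5 ns = 40.428 ns.
Distance: d = vΔt = 0.951 × 2.998×10⁸ m/s × 4.0428×10^-8 s = 11.5 m.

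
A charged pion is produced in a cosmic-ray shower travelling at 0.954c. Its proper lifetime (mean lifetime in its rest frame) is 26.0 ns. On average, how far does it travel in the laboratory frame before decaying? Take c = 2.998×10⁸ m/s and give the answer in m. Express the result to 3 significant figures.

24.8 m

γ = 1/√(1 − β²) = 1/√(1 − 0.910116) = 1/√0.089884 = 1/0.299807 = 3.3355.
Lab-frame lifetime: Δt = γτ = 3.3355 × 26.0 ns = 86.723 ns.
Distance: d = vΔt = 0.954 × 2.998×10⁸ m/s × 8.6723×10^-8 s = 24.8 m.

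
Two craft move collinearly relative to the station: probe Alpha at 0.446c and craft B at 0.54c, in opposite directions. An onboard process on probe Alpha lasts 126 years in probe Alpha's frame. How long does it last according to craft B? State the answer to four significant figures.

207.5 years

Speed of probe Alpha in craft B's frame: u = (v_A + v_B)/(1 + v_A v_B/c²) = (0.446 + 0.54)/(1 + 0.446×0.54) = 0.986/1.24084 = 0.79462; |u| = 0.79462c.
At |u| = 0.79462c, γ = (1 − 0.631421)^(−1/2) = 1.6472.
Probe Alpha's interval is proper; time dilation gives Δt_B = γΔτ = 1.6472 × 126 years = 207.5 years.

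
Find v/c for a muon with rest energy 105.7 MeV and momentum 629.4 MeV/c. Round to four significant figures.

0.9862

βγ = pc/(mc²) = 629.4/105.7 = 5.9546.
Since γ² = 1 + (βγ)² = 36.4573, γ = √36.4573 = 6.03799, and β = (βγ)/γ = 5.9546/6.03799 = 0.9862.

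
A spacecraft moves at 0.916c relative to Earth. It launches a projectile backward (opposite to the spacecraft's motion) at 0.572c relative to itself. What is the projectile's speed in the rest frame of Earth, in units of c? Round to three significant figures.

In units of c, u = (u' + v)/(1 + u'v) with u' = −0.572 and v = 0.916.
Numerator: −0.572 + 0.916 = 0.344. Denominator: 1 + (−0.572)(0.916) = 0.476048.
u = 0.344/0.476048 = 0.72262, so the speed is 0.723c.

0.723c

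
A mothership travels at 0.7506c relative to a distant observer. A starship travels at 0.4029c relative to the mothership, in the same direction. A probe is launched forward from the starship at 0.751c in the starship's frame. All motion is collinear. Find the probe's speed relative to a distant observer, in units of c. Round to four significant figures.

0.9829c

First combine the probe and starship (S''→S'): u₁ = (0.751 + 0.4029)/(1 + 0.751×0.4029) = 1.1539/1.3025779 = 0.88586.
Then combine with the mothership (S'→S): u = (0.88586 + 0.7506)/(1 + 0.88586×0.7506) = 1.63646/1.664926516 = 0.9829.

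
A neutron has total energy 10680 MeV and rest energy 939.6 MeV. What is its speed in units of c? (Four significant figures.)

0.9961c

γ = E/(mc²) = 10680/939.6 = 11.367.
β = √(1 − 1/γ²) = √(1 − 0.00773942) = √0.99226058 = 0.9961.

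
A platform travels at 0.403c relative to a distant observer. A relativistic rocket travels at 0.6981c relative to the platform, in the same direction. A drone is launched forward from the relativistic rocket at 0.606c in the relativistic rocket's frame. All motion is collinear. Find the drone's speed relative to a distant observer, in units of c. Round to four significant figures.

Compose velocities in two stages. Stage 1 (into S'): u₁ = (0.606+0.6981)/(1+0.606×0.6981) = 0.91641.
Stage 2 (into S): u = (0.91641+0.403)/(1+0.91641×0.403) = 0.96356, so the speed is 0.9636c.

0.9636c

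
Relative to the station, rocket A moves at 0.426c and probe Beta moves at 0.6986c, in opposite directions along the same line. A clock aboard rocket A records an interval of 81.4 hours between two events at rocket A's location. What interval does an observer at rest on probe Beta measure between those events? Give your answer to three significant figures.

163 hours

Speed of rocket A in probe Beta's frame: u = (v_A + v_B)/(1 + v_A v_B/c²) = (0.426 + 0.6986)/(1 + 0.426×0.6986) = 1.1246/1.2976036 = 0.86667; |u| = 0.86667c.
At |u| = 0.86667c, γ = (1 − 0.751117)^(−1/2) = 2.0045.
The clock on rocket A records proper time, so probe Beta measures Δt = γΔτ = 2.0045 × 81.4 = 163 hours.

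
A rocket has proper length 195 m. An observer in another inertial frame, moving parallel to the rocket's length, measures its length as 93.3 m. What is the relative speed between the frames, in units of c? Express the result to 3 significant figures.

0.878c

Length contraction gives γ = L₀/L = 195/93.3 = 2.09.
β = √(1 − 1/γ²) = √0.771068 = 0.878.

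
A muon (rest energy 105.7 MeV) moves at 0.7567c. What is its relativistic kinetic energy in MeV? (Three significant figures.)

Lorentz factor: γ = (1 − 0.57259489)^(−1/2) = 1.52961.
Kinetic energy: K = (γ − 1)mc² = (1.52961 − 1) × 105.7 MeV = 0.52961 × 105.7 = 56.0 MeV.

56.0 MeV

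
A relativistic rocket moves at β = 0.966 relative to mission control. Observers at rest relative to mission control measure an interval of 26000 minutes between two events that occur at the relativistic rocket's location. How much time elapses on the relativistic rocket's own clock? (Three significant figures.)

γ = 1/√(1 − β²) = 1/√(1 − 0.933156) = 1/√0.066844 = 1/0.258542 = 3.8678.
The relativistic rocket's clock runs slow as seen from mission control, so Δτ = Δt/γ = 26000/3.8678 = 6720 minutes.

6720 minutes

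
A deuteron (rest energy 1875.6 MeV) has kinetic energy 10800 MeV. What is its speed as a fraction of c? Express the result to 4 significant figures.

0.9890c

K = (γ−1)mc², so γ = 1 + 10800/1875.6 = 6.7582.
Then v/c = √(1 − γ⁻²) = √(1 − 0.0218946) = √0.9781054 = 0.9890.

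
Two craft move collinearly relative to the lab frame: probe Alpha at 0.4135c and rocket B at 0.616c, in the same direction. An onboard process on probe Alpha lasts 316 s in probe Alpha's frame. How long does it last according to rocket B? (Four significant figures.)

328.4 s

Speed of probe Alpha in rocket B's frame: u = (v_A − v_B)/(1 − v_A v_B/c²) = (0.4135 − 0.616)/(1 − 0.4135×0.616) = −0.2025/0.745284 = −0.27171; |u| = 0.27171c.
γ for this relative speed: γ = 1/√(1 − 0.0738263) = 1.0391.
The clock on probe Alpha records proper time, so rocket B measures Δt = γΔτ = 1.0391 × 316 = 328.4 s.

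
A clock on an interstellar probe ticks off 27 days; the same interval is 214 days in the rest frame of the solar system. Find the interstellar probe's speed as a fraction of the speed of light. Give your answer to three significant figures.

0.992c

γ = Δt/Δτ = 214/27 = 7.9259.
β = √(1 − 1/γ²) = √(1 − 0.0159185) = √0.9840815 = 0.992.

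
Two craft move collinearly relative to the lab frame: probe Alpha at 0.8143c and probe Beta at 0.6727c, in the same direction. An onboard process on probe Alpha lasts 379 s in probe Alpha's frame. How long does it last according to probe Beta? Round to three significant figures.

Transform probe Alpha's velocity into probe Beta's frame: (0.8143 − 0.6727)/(1 − 0.8143·0.6727) = 0.1416/0.45222039, so the relative speed is 0.31312c.
At |u| = 0.31312c, γ = (1 − 0.0980441)^(−1/2) = 1.0529.
The clock on probe Alpha records proper time, so probe Beta measures Δt = γΔτ = 1.0529 × 379 = 399 s.

399 s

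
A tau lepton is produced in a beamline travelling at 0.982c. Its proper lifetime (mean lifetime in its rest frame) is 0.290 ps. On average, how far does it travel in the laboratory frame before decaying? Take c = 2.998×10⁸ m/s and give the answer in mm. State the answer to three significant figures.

γ = 1/√(1 − β²) = 1/√(1 − 0.964324) = 1/√0.035676 = 1/0.188881 = 5.2943.
Lab-frame lifetime: Δt = γτ = 5.2943 × 0.290 ps = 1.5353 ps.
Distance: d = vΔt = 0.982 × 2.998×10⁸ m/s × 1.5353×10^-12 s = 4.52×10^-4 m = 0.452 mm.

0.452 mm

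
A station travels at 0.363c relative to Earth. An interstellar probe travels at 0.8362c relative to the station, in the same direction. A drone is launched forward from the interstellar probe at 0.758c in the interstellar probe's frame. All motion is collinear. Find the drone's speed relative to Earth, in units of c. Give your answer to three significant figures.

Apply u = (u'+v)/(1+u'v) twice. Drone in the station frame: (0.758+0.8362)/(1+0.758·0.8362) = 1.5942/1.6338396 = 0.97574c.
That velocity, transformed to the rest frame of Earth: (0.97574+0.363)/(1+0.97574·0.363) = 1.33874/1.35419362 = 0.98859c.

0.989c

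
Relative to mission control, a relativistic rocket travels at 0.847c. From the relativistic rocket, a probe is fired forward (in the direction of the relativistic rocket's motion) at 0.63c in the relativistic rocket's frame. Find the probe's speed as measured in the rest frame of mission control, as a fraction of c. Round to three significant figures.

0.963c

In units of c, u = (u' + v)/(1 + u'v) with u' = 0.63 and v = 0.847.
Numerator: 0.63 + 0.847 = 1.477. Denominator: 1 + (0.63)(0.847) = 1.53361.
u = 1.477/1.53361 = 0.96309, so the speed is 0.963c.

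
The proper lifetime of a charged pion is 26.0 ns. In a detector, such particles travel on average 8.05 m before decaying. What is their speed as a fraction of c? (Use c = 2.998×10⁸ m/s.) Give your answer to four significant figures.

0.7184c

Let x = d/(cτ) = 8.050 m / (2.998×10⁸ m/s × 2.600×10^-8 s) = 1.0327. Since d = βγcτ, x = βγ = β/√(1−β²).
Solving: β² = x²/(1+x²) = 1.06647/2.06647 = 0.516083, so β = 0.7184.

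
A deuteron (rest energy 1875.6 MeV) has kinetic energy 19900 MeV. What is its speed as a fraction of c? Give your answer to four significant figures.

K = (γ−1)mc², so γ = 1 + 19900/1875.6 = 11.61.
Then v/c = √(1 − γ⁻²) = √(1 − 0.00741883) = √0.99258117 = 0.9963.

0.9963c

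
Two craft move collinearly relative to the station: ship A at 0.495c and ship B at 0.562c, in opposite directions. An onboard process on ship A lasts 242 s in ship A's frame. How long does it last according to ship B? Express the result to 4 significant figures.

The velocity of ship A relative to ship B is (0.495 + 0.562)c / (1 + 0.495×0.562) = 0.82695c; relative speed 0.82695c.
γ for this relative speed: γ = 1/√(1 − 0.683846) = 1.7785.
Ship A's interval is proper; time dilation gives Δt_B = γΔτ = 1.7785 × 242 s = 430.4 s.

430.4 s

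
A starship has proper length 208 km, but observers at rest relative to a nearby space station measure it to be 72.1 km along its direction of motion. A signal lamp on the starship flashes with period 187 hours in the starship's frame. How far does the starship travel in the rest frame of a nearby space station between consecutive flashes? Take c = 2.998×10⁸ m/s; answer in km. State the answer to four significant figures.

From L = L₀/γ: γ = 208/72.1 = 2.88488.
β = √(1 − 1/γ²) = 0.938. Lab-frame period = γτ = 2.88488×187 hours = 539.47 hours. Distance = βc × γτ = 0.938 × 2.998×10⁸ m/s × 1942092 s = 5.4614×10^14 m = 5.461×10^11 km.

5.461×10^11 km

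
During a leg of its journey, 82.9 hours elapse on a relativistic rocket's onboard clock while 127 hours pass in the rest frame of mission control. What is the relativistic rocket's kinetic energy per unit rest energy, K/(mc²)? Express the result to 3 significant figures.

0.532

From Δt = γΔτ: γ = 127/82.9 = 1.53197.
K/(mc²) = γ − 1 = 1.53197 − 1 = 0.532.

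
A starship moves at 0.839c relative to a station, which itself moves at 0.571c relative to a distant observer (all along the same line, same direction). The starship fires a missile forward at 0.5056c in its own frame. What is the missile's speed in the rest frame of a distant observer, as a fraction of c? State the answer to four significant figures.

0.9844c

First combine the missile and starship (S''→S'): u₁ = (0.5056 + 0.839)/(1 + 0.5056×0.839) = 1.3446/1.4241984 = 0.94411.
Then combine with the station (S'→S): u = (0.94411 + 0.571)/(1 + 0.94411×0.571) = 1.51511/1.53908681 = 0.98442.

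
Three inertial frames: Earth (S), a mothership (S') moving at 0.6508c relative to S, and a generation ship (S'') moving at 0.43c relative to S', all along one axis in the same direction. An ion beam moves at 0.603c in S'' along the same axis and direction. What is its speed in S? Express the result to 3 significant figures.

0.959c

First combine the ion beam and generation ship (S''→S'): u₁ = (0.603 + 0.43)/(1 + 0.603×0.43) = 1.033/1.25929 = 0.8203.
Then combine with the mothership (S'→S): u = (0.8203 + 0.6508)/(1 + 0.8203×0.6508) = 1.4711/1.53385124 = 0.95909.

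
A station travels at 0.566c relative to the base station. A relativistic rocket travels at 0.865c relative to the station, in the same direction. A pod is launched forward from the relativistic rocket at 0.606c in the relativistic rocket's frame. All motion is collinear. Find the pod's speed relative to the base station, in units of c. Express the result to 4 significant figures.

Compose velocities in two stages. Stage 1 (into S'): u₁ = (0.606+0.865)/(1+0.606×0.865) = 0.9651.
Stage 2 (into S): u = (0.9651+0.566)/(1+0.9651×0.566) = 0.9902, so the speed is 0.9902c.

0.9902c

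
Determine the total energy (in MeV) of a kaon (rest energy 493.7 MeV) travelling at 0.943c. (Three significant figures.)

1480 MeV

γ = 1/√(1 − β²) = 1/√(1 − 0.889249) = 1/√0.110751 = 1/0.332793 = 3.0049.
Total energy: E = γmc² = 3.0049 × 493.7 MeV = 1480 MeV.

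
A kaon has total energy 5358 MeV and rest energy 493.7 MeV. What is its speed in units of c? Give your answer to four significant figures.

0.9957c

γ = E/(mc²) = 5358/493.7 = 10.853.
β = √(1 − 1/γ²) = √(1 − 0.00848986) = √0.99151014 = 0.9957.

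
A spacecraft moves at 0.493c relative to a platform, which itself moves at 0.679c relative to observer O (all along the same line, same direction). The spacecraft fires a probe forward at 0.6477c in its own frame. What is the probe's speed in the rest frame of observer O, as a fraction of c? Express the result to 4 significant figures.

0.9726c

Apply u = (u'+v)/(1+u'v) twice. Probe in the platform frame: (0.6477+0.493)/(1+0.6477·0.493) = 1.1407/1.3193161 = 0.86461c.
That velocity, transformed to the rest frame of observer O: (0.86461+0.679)/(1+0.86461·0.679) = 1.54361/1.58707019 = 0.97262c.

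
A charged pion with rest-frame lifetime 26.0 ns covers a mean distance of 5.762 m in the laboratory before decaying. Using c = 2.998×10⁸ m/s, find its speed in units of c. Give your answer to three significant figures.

Lab distance = (lab lifetime)·v = γτ·βc, so βγ = d/(cτ) = 5.762/(2.998×10⁸ × 2.600×10^-8) = 0.73921.
With βγ = 0.73921: γ² = 1 + (βγ)² = 1.546431, and β = (βγ)/γ = 0.73921/1.24356 = 0.594.

0.594c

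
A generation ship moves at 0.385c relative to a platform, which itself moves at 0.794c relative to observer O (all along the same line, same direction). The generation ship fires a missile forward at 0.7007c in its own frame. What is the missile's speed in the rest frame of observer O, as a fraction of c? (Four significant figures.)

Apply u = (u'+v)/(1+u'v) twice. Missile in the platform frame: (0.7007+0.385)/(1+0.7007·0.385) = 1.0857/1.2697695 = 0.85504c.
That velocity, transformed to the rest frame of observer O: (0.85504+0.794)/(1+0.85504·0.794) = 1.64904/1.67890176 = 0.98221c.

0.9822c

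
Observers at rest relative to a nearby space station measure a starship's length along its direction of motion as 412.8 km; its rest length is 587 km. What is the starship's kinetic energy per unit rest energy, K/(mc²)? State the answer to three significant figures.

0.422

From L = L₀/γ: γ = 587/412.8 = 1.422.
K/(mc²) = γ − 1 = 1.422 − 1 = 0.422.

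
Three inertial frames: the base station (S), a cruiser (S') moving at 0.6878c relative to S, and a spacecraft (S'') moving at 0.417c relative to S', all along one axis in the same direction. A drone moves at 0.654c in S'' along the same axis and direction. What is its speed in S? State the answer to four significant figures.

Compose velocities in two stages. Stage 1 (into S'): u₁ = (0.654+0.417)/(1+0.654×0.417) = 0.84151.
Stage 2 (into S): u = (0.84151+0.6878)/(1+0.84151×0.6878) = 0.96866, so the speed is 0.9687c.

0.9687c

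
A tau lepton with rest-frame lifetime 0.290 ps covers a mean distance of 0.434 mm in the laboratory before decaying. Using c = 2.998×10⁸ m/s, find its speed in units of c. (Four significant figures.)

0.9805c

d = βγcτ ⇒ βγ = d/(cτ) = 4.340×10^-4 m / (8.6942×10^-5 m) = 4.9918.
β = (βγ)/√(1+(βγ)²) = 4.9918/√25.9181 = 0.9805.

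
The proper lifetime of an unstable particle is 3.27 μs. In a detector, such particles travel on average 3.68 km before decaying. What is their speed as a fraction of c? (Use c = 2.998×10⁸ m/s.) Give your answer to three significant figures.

0.966c

Lab distance = (lab lifetime)·v = γτ·βc, so βγ = d/(cτ) = 3680/(2.998×10⁸ × 3.270×10^-6) = 3.7538.
With βγ = 3.7538: γ² = 1 + (βγ)² = 15.091, and β = (βγ)/γ = 3.7538/3.88471 = 0.966.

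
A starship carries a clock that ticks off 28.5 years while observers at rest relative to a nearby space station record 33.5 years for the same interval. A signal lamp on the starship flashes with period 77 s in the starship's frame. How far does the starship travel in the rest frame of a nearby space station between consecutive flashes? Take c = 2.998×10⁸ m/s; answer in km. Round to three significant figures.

The time-dilation ratio gives γ = 33.5/28.5 = 1.17544.
β = √(1 − 1/γ²) = 0.52558. Lab-frame period = γτ = 1.17544×77 s = 90.509 s. Distance = βc × γτ = 0.52558 × 2.998×10⁸ m/s × 90.509 s = 1.4261×10^10 m = 1.43×10^7 km.

1.43×10^7 km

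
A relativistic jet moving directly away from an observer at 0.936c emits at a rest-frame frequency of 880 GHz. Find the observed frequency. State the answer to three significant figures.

Relativistic Doppler (source moving away): f_obs = f_src · √((1−β)/(1+β)).
With β = 0.936: factor = √(0.064/1.936) = 0.18182.
f_obs = 880 × 0.18182 = 160 GHz.

160 GHz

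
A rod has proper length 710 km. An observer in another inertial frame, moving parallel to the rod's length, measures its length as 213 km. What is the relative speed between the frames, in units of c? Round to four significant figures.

Length contraction gives γ = L₀/L = 710/213 = 3.3333.
β = √(1 − 1/γ²) = √0.909998 = 0.9539.

0.9539c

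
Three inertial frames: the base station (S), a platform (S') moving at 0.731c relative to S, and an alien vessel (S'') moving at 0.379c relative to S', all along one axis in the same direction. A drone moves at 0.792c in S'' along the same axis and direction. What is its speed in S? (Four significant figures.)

0.9839c

Apply u = (u'+v)/(1+u'v) twice. Drone in the platform frame: (0.792+0.379)/(1+0.792·0.379) = 1.171/1.300168 = 0.90065c.
That velocity, transformed to the rest frame of the base station: (0.90065+0.731)/(1+0.90065·0.731) = 1.63165/1.65837515 = 0.98388c.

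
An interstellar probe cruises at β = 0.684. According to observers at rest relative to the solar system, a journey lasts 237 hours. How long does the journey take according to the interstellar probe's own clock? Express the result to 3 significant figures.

173 hours

γ = 1/√(1 − β²) = 1/√(1 − 0.467856) = 1/√0.532144 = 1/0.729482 = 1.3708.
The moving clock records proper time: Δτ = Δt/γ = 237/1.3708 = 173 hours.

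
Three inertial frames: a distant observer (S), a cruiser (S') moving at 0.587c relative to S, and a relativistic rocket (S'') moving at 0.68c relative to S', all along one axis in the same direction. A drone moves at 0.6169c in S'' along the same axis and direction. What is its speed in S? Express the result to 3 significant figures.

Compose velocities in two stages. Stage 1 (into S'): u₁ = (0.6169+0.68)/(1+0.6169×0.68) = 0.91364.
Stage 2 (into S): u = (0.91364+0.587)/(1+0.91364×0.587) = 0.97678, so the speed is 0.977c.

0.977c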